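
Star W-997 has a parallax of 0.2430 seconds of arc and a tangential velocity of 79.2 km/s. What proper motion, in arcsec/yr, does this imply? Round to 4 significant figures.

d = 1/p = 1/0.2430″ = 4.1152 pc.
μ = v_t / (4.74 d) = 79.2 / (4.74 × 4.1152) = 79.2 / 19.506 = 4.0603 ″/yr.

4.060 arcsec/yr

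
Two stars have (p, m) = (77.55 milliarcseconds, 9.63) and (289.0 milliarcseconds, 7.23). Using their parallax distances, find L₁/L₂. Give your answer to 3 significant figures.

d₁ = 1/p₁ = 1/0.07755″ = 12.895 pc; d₂ = 1/p₂ = 1/0.2890″ = 3.4602 pc.
M₁ = m₁ − 5 log₁₀ d₁ + 5 = 9.63 − 5.5521 + 5 = 9.0779.
M₂ = 7.23 − 2.6955 + 5 = 9.5345.
L₁/L₂ = 10^(0.4(M₂ − M₁)) = 10^(0.4 × 0.4566) = 10^0.18264 = 1.5228.

L₁/L₂ = 1.52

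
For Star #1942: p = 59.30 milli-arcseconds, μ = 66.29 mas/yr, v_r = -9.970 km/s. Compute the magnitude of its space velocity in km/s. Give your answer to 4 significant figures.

11.29 km/s

d = 1/p = 1/0.05930″ = 16.863 pc.
μ = 66.29 mas/yr = 0.06629 ″/yr.
v_t = 4.740 μ d = 4.740 × 0.06629 × 16.863 = 5.2986 km/s.
v = √(v_r² + v_t²) = √((-9.970)² + 5.2986²) = √127.476 = 11.291 km/s.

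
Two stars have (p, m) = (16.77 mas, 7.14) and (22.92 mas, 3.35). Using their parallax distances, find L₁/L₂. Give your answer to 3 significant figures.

d₁ = 1/p₁ = 1/0.01677″ = 59.63 pc; d₂ = 1/p₂ = 1/0.02292″ = 43.63 pc.
M₁ = m₁ − 5 log₁₀ d₁ + 5 = 7.14 − 8.8773 + 5 = 3.2627.
M₂ = 3.35 − 8.1989 + 5 = 0.1511.
L₁/L₂ = 10^(0.4(M₂ − M₁)) = 10^(0.4 × (-3.1116)) = 10^(-1.24464) = 0.056932.

L₁/L₂ = 0.0569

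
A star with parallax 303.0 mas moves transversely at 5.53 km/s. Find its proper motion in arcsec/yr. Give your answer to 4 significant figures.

d = 1/p = 1/0.3030″ = 3.3003 pc.
μ = v_t / (4.74 d) = 5.53 / (4.74 × 3.3003) = 5.53 / 15.643 = 0.35351 ″/yr.

0.3535 arcsec/yr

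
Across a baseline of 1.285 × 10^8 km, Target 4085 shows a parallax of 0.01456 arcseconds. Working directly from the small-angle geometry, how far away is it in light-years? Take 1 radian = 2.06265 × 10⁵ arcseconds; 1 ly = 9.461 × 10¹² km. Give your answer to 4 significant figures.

θ = 0.01456″ = 0.01456/206265 = 7.0589 × 10^-8 rad.
d = B/θ = (1.285 × 10^8) / (7.0589 × 10^-8) = 1.8204 × 10^15 km = (1.8204 × 10^15) / (9.461 × 10^12) ly = 192.41 ly.

192.4 ly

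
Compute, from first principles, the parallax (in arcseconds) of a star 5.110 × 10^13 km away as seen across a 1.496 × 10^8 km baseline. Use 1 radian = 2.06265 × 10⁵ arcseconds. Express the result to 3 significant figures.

0.604 arcsec

θ ≈ B/d = (1.496 × 10^8) / (5.110 × 10^13) = 2.9276 × 10^-6 rad.
In arcseconds: 2.9276 × 10^-6 × 206265 = 0.60386″.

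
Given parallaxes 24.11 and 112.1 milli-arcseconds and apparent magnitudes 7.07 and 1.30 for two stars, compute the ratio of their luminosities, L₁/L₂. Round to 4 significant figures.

d₁ = 1/p₁ = 1/0.02411″ = 41.477 pc; d₂ = 1/p₂ = 1/0.1121″ = 8.9206 pc.
M₁ = m₁ − 5 log₁₀ d₁ + 5 = 7.07 − 8.0890 + 5 = 3.9810.
M₂ = 1.30 − 4.7520 + 5 = 1.5480.
L₁/L₂ = 10^(0.4(M₂ − M₁)) = 10^(0.4 × (-2.4330)) = 10^(-0.97320) = 0.10637.

L₁/L₂ = 0.1064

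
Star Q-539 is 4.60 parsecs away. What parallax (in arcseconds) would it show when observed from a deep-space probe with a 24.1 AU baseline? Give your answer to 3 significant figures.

p (arcsec) = B (AU) / d (pc).
p = 24.1 / 4.60 = 5.2391 arcsec.

5.24 arcsec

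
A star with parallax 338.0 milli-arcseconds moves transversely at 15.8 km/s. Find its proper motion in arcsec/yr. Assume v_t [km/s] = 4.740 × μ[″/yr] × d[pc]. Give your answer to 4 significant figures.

d = 1/p = 1/0.3380″ = 2.9586 pc.
μ = v_t / (4.74 d) = 15.8 / (4.74 × 2.9586) = 15.8 / 14.024 = 1.1266 ″/yr.

1.127 arcsec/yr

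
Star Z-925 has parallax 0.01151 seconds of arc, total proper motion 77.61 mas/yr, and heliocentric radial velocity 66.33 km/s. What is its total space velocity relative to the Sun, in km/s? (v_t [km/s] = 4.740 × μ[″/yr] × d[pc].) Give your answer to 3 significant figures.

d = 1/p = 1/0.01151″ = 86.881 pc.
μ = 77.61 mas/yr = 0.07761 ″/yr.
v_t = 4.740 μ d = 4.740 × 0.07761 × 86.881 = 31.961 km/s.
v = √(v_r² + v_t²) = √(66.33² + 31.961²) = √5421.17 = 73.629 km/s.

73.6 km/s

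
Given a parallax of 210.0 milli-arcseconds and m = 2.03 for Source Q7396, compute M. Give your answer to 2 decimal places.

d = 1/p = 1/0.2100″ = 4.7619 pc.
m − M = 5 log₁₀(4.7619) − 5 = 3.3889 − 5 = -1.6111.
M = m − (m − M) = 2.03 − (-1.6111) = 3.64.

M = 3.64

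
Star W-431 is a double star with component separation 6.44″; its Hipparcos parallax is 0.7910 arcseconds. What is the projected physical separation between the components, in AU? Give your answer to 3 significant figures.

8.14 AU

d = 1/p = 1/0.7910″ = 1.2642 pc.
At distance d (pc), an angle of θ arcsec spans θ·d AU: s = 6.44 × 1.2642 = 8.1414 AU.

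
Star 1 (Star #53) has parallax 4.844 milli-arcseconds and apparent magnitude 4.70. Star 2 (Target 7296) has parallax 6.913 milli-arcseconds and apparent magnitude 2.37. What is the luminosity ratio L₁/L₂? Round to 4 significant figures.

d₁ = 1/p₁ = 1/0.004844″ = 206.44 pc; d₂ = 1/p₂ = 1/0.006913″ = 144.65 pc.
M₁ = m₁ − 5 log₁₀ d₁ + 5 = 4.70 − 11.5740 + 5 = -1.8740.
M₂ = 2.37 − 10.8016 + 5 = -3.4316.
L₁/L₂ = 10^(0.4(M₂ − M₁)) = 10^(0.4 × (-1.5576)) = 10^(-0.62304) = 0.23821.

L₁/L₂ = 0.2382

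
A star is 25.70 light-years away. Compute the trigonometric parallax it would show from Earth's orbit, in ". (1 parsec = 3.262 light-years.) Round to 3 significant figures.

0.127 "

d = 25.70 ly ÷ 3.262 = 7.8786 pc.
p = 1/d = 1/7.8786 = 0.12693 arcsec.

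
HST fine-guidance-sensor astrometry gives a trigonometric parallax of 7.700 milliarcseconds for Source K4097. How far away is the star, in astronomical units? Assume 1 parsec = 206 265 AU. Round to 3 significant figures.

p = 7.700 milliarcseconds = 0.007700 arcsec.
d = 1/p = 1/0.007700 = 129.87 pc.
In AU: 129.87 × 206265 = 2.6788 × 10^7 AU.

2.68 × 10^7 AU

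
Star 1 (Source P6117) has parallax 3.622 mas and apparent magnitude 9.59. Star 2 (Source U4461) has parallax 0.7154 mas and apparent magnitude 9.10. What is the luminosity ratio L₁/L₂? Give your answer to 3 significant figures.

d₁ = 1/p₁ = 1/0.003622″ = 276.09 pc; d₂ = 1/p₂ = 1/0.0007154″ = 1397.8 pc.
M₁ = m₁ − 5 log₁₀ d₁ + 5 = 9.59 − 12.2053 + 5 = 2.3847.
M₂ = 9.10 − 15.7272 + 5 = -1.6272.
L₁/L₂ = 10^(0.4(M₂ − M₁)) = 10^(0.4 × (-4.0119)) = 10^(-1.60476) = 0.024845.

L₁/L₂ = 0.0248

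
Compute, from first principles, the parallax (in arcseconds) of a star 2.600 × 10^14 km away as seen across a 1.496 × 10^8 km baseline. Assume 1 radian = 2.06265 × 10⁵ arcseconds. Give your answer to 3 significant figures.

0.119 arcsec

θ ≈ B/d = (1.496 × 10^8) / (2.600 × 10^14) = 5.7538 × 10^-7 rad.
In arcseconds: 5.7538 × 10^-7 × 206265 = 0.11868″.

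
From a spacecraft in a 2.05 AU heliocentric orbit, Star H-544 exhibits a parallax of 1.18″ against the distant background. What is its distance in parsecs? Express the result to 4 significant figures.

1.737 pc

With baseline B (in AU) and parallax p (in arcsec), d = B/p parsecs.
d = 2.05 / 1.18 = 1.7373 pc.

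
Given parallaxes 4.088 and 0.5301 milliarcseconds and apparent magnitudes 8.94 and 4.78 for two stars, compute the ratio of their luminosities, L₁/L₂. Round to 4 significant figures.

d₁ = 1/p₁ = 1/0.004088″ = 244.62 pc; d₂ = 1/p₂ = 1/0.0005301″ = 1886.4 pc.
M₁ = m₁ − 5 log₁₀ d₁ + 5 = 8.94 − 11.9425 + 5 = 1.9975.
M₂ = 4.78 − 16.3782 + 5 = -6.5982.
L₁/L₂ = 10^(0.4(M₂ − M₁)) = 10^(0.4 × (-8.5957)) = 10^(-3.43828) = 0.00036452.

L₁/L₂ = 0.0003645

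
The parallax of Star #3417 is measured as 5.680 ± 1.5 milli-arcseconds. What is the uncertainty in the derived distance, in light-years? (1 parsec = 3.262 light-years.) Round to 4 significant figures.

151.7 ly

d = 1/p, so σ_d = σ_p / p².
σ_d = 0.00150 / (0.005680)² = 0.00150 / 0.000032262 = 46.494 pc = 46.494 × 3.262 ly = 151.66 ly.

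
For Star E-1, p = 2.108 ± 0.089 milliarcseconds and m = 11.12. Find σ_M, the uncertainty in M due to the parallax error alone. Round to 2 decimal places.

σ_M = 0.09 mag

M = m − 5 log₁₀ d + 5 = m + 5 log₁₀ p + 5, so ∂M/∂p = 5/(p ln 10).
σ_M = (5/ln 10) · (σ_p/p) = 2.1715 × 0.089/2.108 = 2.1715 × 0.04222 = 0.091681.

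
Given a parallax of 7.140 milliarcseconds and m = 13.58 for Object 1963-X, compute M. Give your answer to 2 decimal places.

d = 1/p = 1/0.007140″ = 140.06 pc.
m − M = 5 log₁₀(140.06) − 5 = 10.7316 − 5 = 5.7316.
M = m − (m − M) = 13.58 − 5.7316 = 7.85.

M = 7.85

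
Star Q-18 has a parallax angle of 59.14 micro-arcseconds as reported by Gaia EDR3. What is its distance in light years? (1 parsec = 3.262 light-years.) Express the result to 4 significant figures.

p = 59.14 micro-arcseconds = 0.00005914 arcsec.
d = 1/p = 1/0.00005914 = 16909 pc.
In light-years: 16909 × 3.262 = 55157 ly.

55160 light years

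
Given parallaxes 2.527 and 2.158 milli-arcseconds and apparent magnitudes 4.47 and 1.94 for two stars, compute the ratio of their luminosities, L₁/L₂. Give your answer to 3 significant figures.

d₁ = 1/p₁ = 1/0.002527″ = 395.73 pc; d₂ = 1/p₂ = 1/0.002158″ = 463.39 pc.
M₁ = m₁ − 5 log₁₀ d₁ + 5 = 4.47 − 12.9870 + 5 = -3.5170.
M₂ = 1.94 − 13.3297 + 5 = -6.3897.
L₁/L₂ = 10^(0.4(M₂ − M₁)) = 10^(0.4 × (-2.8727)) = 10^(-1.14908) = 0.070945.

L₁/L₂ = 0.0709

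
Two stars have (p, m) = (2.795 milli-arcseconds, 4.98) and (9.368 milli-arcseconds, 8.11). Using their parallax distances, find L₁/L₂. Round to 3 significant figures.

d₁ = 1/p₁ = 1/0.002795″ = 357.78 pc; d₂ = 1/p₂ = 1/0.009368″ = 106.75 pc.
M₁ = m₁ − 5 log₁₀ d₁ + 5 = 4.98 − 12.7681 + 5 = -2.7881.
M₂ = 8.11 − 10.1418 + 5 = 2.9682.
L₁/L₂ = 10^(0.4(M₂ − M₁)) = 10^(0.4 × 5.7563) = 10^2.30252 = 200.69.

L₁/L₂ = 201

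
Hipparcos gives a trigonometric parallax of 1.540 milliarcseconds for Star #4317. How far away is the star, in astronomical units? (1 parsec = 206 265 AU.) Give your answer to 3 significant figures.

1.34 × 10^8 AU

p = 1.540 milliarcseconds = 0.001540 arcsec.
d = 1/p = 1/0.001540 = 649.35 pc.
In AU: 649.35 × 206265 = 1.3394 × 10^8 AU.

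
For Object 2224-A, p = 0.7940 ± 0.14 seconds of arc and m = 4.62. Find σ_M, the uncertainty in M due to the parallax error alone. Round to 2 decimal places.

M = m − 5 log₁₀ d + 5 = m + 5 log₁₀ p + 5, so ∂M/∂p = 5/(p ln 10).
σ_M = (5/ln 10) · (σ_p/p) = 2.1715 × 0.14/0.7940 = 2.1715 × 0.17632 = 0.38288.

σ_M = 0.38 mag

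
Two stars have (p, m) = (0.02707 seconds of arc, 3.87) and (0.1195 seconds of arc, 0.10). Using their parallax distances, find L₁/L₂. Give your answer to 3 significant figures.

L₁/L₂ = 0.605

d₁ = 1/p₁ = 1/0.02707″ = 36.941 pc; d₂ = 1/p₂ = 1/0.1195″ = 8.3682 pc.
M₁ = m₁ − 5 log₁₀ d₁ + 5 = 3.87 − 7.8375 + 5 = 1.0325.
M₂ = 0.10 − 4.6132 + 5 = 0.4868.
L₁/L₂ = 10^(0.4(M₂ − M₁)) = 10^(0.4 × (-0.5457)) = 10^(-0.21828) = 0.60495.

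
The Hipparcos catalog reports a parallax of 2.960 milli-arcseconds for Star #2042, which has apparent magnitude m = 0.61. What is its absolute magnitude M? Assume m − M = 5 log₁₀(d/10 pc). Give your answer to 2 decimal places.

d = 1/p = 1/0.002960″ = 337.84 pc.
m − M = 5 log₁₀(337.84) − 5 = 12.6436 − 5 = 7.6436.
M = m − (m − M) = 0.61 − 7.6436 = -7.03.

M = -7.03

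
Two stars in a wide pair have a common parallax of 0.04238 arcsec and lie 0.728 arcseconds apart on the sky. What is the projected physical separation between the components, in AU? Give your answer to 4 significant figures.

17.18 AU

d = 1/p = 1/0.04238″ = 23.596 pc.
At distance d (pc), an angle of θ arcsec spans θ·d AU: s = 0.728 × 23.596 = 17.178 AU.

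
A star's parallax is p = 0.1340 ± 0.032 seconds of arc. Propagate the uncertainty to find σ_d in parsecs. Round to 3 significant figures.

1.78 pc

d = 1/p, so σ_d = σ_p / p².
σ_d = 0.0320 / (0.1340)² = 0.0320 / 0.017956 = 1.7821 pc.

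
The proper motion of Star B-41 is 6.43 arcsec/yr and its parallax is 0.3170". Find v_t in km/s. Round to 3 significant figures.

d = 1/p = 1/0.3170″ = 3.1546 pc.
v_t = 4.74 × μ × d = 4.74 × 6.43 × 3.1546 = 96.147 km/s.

96.1 km/s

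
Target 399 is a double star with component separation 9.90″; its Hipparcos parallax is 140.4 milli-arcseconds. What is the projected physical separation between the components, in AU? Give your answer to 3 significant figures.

70.5 AU

d = 1/p = 1/0.1404″ = 7.1225 pc.
At distance d (pc), an angle of θ arcsec spans θ·d AU: s = 9.90 × 7.1225 = 70.513 AU.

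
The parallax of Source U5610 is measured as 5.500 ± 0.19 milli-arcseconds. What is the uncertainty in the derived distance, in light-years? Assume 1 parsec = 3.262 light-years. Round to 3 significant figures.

d = 1/p, so σ_d = σ_p / p².
σ_d = 0.000190 / (0.005500)² = 0.000190 / 0.00003025 = 6.281 pc = 6.281 × 3.262 ly = 20.489 ly.

20.5 ly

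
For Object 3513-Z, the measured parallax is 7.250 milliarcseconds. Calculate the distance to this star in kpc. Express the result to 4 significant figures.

p = 7.250 milliarcseconds = 0.007250 arcsec.
d = 1/p = 1/0.007250 = 137.93 pc.
= 0.13793 kpc.

0.1379 kpc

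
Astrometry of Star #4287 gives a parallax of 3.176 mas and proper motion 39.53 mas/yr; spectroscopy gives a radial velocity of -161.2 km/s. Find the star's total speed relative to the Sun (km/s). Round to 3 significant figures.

d = 1/p = 1/0.003176″ = 314.86 pc.
μ = 39.53 mas/yr = 0.03953 ″/yr.
v_t = 4.740 μ d = 4.740 × 0.03953 × 314.86 = 58.996 km/s.
v = √(v_r² + v_t²) = √((-161.2)² + 58.996²) = √29466 = 171.66 km/s.

172 km/s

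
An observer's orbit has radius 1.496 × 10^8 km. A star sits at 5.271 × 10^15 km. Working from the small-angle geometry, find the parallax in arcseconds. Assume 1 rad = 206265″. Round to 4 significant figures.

0.005854 arcsec

θ ≈ B/d = (1.496 × 10^8) / (5.271 × 10^15) = 2.8382 × 10^-8 rad.
In arcseconds: 2.8382 × 10^-8 × 206265 = 0.0058542″.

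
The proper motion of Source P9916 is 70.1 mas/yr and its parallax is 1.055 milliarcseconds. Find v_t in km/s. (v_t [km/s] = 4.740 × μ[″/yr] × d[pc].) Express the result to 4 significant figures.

315.0 km/s

d = 1/p = 1/0.001055″ = 947.87 pc.
μ = 70.1 mas/yr = 0.0701 ″/yr.
v_t = 4.74 × μ × d = 4.74 × 0.0701 × 947.87 = 314.95 km/s.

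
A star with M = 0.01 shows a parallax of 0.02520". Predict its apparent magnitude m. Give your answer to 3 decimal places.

d = 1/p = 1/0.02520″ = 39.683 pc.
m − M = 5 log₁₀ d − 5 = 5 log₁₀(39.683) − 5 = 7.9930 − 5 = 2.9930.
m = M + (m − M) = 0.01 + 2.9930 = 3.003.

m = 3.003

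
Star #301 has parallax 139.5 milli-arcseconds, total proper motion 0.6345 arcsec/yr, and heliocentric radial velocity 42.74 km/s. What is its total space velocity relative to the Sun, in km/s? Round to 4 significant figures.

d = 1/p = 1/0.1395″ = 7.1685 pc.
v_t = 4.740 μ d = 4.740 × 0.6345 × 7.1685 = 21.559 km/s.
v = √(v_r² + v_t²) = √(42.74² + 21.559²) = √2291.5 = 47.87 km/s.

47.87 km/s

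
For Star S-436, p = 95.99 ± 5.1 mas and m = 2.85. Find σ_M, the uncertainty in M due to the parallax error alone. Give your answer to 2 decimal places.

σ_M = 0.12 mag

M = m − 5 log₁₀ d + 5 = m + 5 log₁₀ p + 5, so ∂M/∂p = 5/(p ln 10).
σ_M = (5/ln 10) · (σ_p/p) = 2.1715 × 5.1/95.99 = 2.1715 × 0.053131 = 0.11537.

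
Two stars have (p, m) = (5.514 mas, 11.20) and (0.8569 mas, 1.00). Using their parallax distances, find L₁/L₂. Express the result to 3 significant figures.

d₁ = 1/p₁ = 1/0.005514″ = 181.36 pc; d₂ = 1/p₂ = 1/0.0008569″ = 1167 pc.
M₁ = m₁ − 5 log₁₀ d₁ + 5 = 11.20 − 11.2927 + 5 = 4.9073.
M₂ = 1.00 − 15.3354 + 5 = -9.3354.
L₁/L₂ = 10^(0.4(M₂ − M₁)) = 10^(0.4 × (-14.2427)) = 10^(-5.69708) = 0.0000020087.

L₁/L₂ = 2.01 × 10^-6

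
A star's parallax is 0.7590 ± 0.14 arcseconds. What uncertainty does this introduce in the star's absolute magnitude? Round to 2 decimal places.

M = m − 5 log₁₀ d + 5 = m + 5 log₁₀ p + 5, so ∂M/∂p = 5/(p ln 10).
σ_M = (5/ln 10) · (σ_p/p) = 2.1715 × 0.14/0.7590 = 2.1715 × 0.18445 = 0.40053.

σ_M = 0.40 mag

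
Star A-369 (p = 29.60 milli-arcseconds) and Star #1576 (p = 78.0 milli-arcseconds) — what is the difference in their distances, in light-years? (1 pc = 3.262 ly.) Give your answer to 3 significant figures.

68.4 ly

d_A = 1/0.02960″ = 33.784 pc; d_B = 1/0.07800″ = 12.821 pc.
|d_B − d_A| = |12.821 − 33.784| = 20.963 pc = 20.963 × 3.262 ly = 68.381 ly.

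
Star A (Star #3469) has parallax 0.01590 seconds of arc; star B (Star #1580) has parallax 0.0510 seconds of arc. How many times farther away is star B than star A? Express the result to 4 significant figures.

0.3118

Since d = 1/p, d_B/d_A = p_A/p_B.
= 0.01590 / 0.0510 = 0.31176.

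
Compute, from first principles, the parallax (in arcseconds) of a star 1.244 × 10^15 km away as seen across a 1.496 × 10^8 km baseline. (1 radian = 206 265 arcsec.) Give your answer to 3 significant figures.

θ ≈ B/d = (1.496 × 10^8) / (1.244 × 10^15) = 1.2026 × 10^-7 rad.
In arcseconds: 1.2026 × 10^-7 × 206265 = 0.024805″.

0.0248 arcsec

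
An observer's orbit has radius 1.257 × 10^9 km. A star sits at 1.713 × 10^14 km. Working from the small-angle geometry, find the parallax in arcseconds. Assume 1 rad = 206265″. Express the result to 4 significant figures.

θ ≈ B/d = (1.257 × 10^9) / (1.713 × 10^14) = 7.3380 × 10^-6 rad.
In arcseconds: 7.3380 × 10^-6 × 206265 = 1.5136″.

1.514 arcsec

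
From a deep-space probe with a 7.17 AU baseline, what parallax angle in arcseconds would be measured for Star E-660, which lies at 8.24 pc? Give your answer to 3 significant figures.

p (arcsec) = B (AU) / d (pc).
p = 7.17 / 8.24 = 0.87015 arcsec.

0.870 arcsec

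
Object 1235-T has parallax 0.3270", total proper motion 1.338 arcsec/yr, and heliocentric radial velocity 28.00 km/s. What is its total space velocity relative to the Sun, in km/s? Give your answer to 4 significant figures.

d = 1/p = 1/0.3270″ = 3.0581 pc.
v_t = 4.740 μ d = 4.740 × 1.338 × 3.0581 = 19.395 km/s.
v = √(v_r² + v_t²) = √(28.00² + 19.395²) = √1160.17 = 34.061 km/s.

34.06 km/s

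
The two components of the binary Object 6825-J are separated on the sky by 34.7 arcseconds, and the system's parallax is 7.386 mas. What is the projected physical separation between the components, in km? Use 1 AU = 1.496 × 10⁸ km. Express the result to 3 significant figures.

d = 1/p = 1/0.007386″ = 135.39 pc.
At distance d (pc), an angle of θ arcsec spans θ·d AU: s = 34.7 × 135.39 = 4698 AU.
= 4698 × 1.496 × 10⁸ km = 7.0282 × 10^11 km.

7.03 × 10^11 km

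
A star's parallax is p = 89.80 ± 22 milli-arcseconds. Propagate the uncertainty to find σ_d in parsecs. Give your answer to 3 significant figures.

2.73 pc

d = 1/p, so σ_d = σ_p / p².
σ_d = 0.0220 / (0.08980)² = 0.0220 / 0.008064 = 2.7282 pc.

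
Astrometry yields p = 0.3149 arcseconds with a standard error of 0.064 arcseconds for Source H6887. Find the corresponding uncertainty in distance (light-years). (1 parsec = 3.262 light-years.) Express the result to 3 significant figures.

2.11 ly

d = 1/p, so σ_d = σ_p / p².
σ_d = 0.0640 / (0.3149)² = 0.0640 / 0.099162 = 0.64541 pc = 0.64541 × 3.262 ly = 2.1053 ly.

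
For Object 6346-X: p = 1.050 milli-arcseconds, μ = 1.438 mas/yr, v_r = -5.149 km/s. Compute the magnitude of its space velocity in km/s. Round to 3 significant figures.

d = 1/p = 1/0.001050″ = 952.38 pc.
μ = 1.438 mas/yr = 0.001438 ″/yr.
v_t = 4.740 μ d = 4.740 × 0.001438 × 952.38 = 6.4915 km/s.
v = √(v_r² + v_t²) = √((-5.149)² + 6.4915²) = √68.6518 = 8.2856 km/s.

8.29 km/s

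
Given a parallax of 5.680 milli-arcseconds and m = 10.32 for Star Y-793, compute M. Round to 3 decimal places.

M = 4.092

d = 1/p = 1/0.005680″ = 176.06 pc.
m − M = 5 log₁₀(176.06) − 5 = 11.2283 − 5 = 6.2283.
M = m − (m − M) = 10.32 − 6.2283 = 4.092.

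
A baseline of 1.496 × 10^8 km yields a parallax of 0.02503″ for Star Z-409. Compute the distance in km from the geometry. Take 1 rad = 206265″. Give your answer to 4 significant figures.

1.233 × 10^15 km

θ = 0.02503″ = 0.02503/206265 = 1.2135 × 10^-7 rad.
d = B/θ = (1.496 × 10^8) / (1.2135 × 10^-7) = 1.2328 × 10^15 km.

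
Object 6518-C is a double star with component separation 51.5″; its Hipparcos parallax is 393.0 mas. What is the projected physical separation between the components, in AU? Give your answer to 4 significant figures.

d = 1/p = 1/0.3930″ = 2.5445 pc.
At distance d (pc), an angle of θ arcsec spans θ·d AU: s = 51.5 × 2.5445 = 131.04 AU.

131.0 AU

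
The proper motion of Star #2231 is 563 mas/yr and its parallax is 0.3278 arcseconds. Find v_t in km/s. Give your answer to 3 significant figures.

8.14 km/s

d = 1/p = 1/0.3278″ = 3.0506 pc.
μ = 563 mas/yr = 0.563 ″/yr.
v_t = 4.74 × μ × d = 4.74 × 0.563 × 3.0506 = 8.1409 km/s.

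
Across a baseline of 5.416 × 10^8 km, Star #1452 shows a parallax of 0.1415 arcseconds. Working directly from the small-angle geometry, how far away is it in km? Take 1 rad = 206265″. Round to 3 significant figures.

7.89 × 10^14 km

θ = 0.1415″ = 0.1415/206265 = 6.8601 × 10^-7 rad.
d = B/θ = (5.416 × 10^8) / (6.8601 × 10^-7) = 7.8949 × 10^14 km.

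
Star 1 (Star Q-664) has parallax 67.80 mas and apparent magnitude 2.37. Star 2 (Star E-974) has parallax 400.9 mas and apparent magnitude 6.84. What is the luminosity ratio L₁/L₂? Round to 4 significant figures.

d₁ = 1/p₁ = 1/0.06780″ = 14.749 pc; d₂ = 1/p₂ = 1/0.4009″ = 2.4944 pc.
M₁ = m₁ − 5 log₁₀ d₁ + 5 = 2.37 − 5.8438 + 5 = 1.5262.
M₂ = 6.84 − 1.9848 + 5 = 9.8552.
L₁/L₂ = 10^(0.4(M₂ − M₁)) = 10^(0.4 × 8.3290) = 10^3.33160 = 2145.9.

L₁/L₂ = 2146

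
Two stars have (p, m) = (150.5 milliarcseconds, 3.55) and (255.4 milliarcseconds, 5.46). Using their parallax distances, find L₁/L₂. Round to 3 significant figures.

d₁ = 1/p₁ = 1/0.1505″ = 6.6445 pc; d₂ = 1/p₂ = 1/0.2554″ = 3.9154 pc.
M₁ = m₁ − 5 log₁₀ d₁ + 5 = 3.55 − 4.1123 + 5 = 4.4377.
M₂ = 5.46 − 2.9639 + 5 = 7.4961.
L₁/L₂ = 10^(0.4(M₂ − M₁)) = 10^(0.4 × 3.0584) = 10^1.22336 = 16.725.

L₁/L₂ = 16.7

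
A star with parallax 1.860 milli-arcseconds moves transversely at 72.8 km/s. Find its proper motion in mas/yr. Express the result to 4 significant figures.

28.57 mas/yr

d = 1/p = 1/0.001860″ = 537.63 pc.
μ = v_t / (4.74 d) = 72.8 / (4.74 × 537.63) = 72.8 / 2548.4 = 0.028567 ″/yr = 28.567 mas/yr.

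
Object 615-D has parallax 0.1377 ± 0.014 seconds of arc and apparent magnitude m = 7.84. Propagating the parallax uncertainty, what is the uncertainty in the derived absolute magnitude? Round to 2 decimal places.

σ_M = 0.22 mag

M = m − 5 log₁₀ d + 5 = m + 5 log₁₀ p + 5, so ∂M/∂p = 5/(p ln 10).
σ_M = (5/ln 10) · (σ_p/p) = 2.1715 × 0.014/0.1377 = 2.1715 × 0.10167 = 0.22078.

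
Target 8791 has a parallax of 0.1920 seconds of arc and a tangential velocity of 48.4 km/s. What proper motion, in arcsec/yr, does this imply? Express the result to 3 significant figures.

1.96 arcsec/yr

d = 1/p = 1/0.1920″ = 5.2083 pc.
μ = v_t / (4.74 d) = 48.4 / (4.74 × 5.2083) = 48.4 / 24.687 = 1.9605 ″/yr.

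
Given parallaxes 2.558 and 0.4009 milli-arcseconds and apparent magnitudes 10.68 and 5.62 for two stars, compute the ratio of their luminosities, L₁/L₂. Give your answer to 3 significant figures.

d₁ = 1/p₁ = 1/0.002558″ = 390.93 pc; d₂ = 1/p₂ = 1/0.0004009″ = 2494.4 pc.
M₁ = m₁ − 5 log₁₀ d₁ + 5 = 10.68 − 12.9605 + 5 = 2.7195.
M₂ = 5.62 − 16.9848 + 5 = -6.3648.
L₁/L₂ = 10^(0.4(M₂ − M₁)) = 10^(0.4 × (-9.0843)) = 10^(-3.63372) = 0.00023242.

L₁/L₂ = 0.000232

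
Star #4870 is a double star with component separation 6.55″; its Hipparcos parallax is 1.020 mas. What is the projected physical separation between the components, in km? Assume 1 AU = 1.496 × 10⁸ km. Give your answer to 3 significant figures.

d = 1/p = 1/0.001020″ = 980.39 pc.
At distance d (pc), an angle of θ arcsec spans θ·d AU: s = 6.55 × 980.39 = 6421.6 AU.
= 6421.6 × 1.496 × 10⁸ km = 9.6067 × 10^11 km.

9.61 × 10^11 km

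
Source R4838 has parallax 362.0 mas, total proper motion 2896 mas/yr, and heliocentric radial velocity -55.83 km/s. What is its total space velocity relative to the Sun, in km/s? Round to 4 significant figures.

67.49 km/s

d = 1/p = 1/0.3620″ = 2.7624 pc.
μ = 2896 mas/yr = 2.896 ″/yr.
v_t = 4.740 μ d = 4.740 × 2.896 × 2.7624 = 37.92 km/s.
v = √(v_r² + v_t²) = √((-55.83)² + 37.92²) = √4554.92 = 67.49 km/s.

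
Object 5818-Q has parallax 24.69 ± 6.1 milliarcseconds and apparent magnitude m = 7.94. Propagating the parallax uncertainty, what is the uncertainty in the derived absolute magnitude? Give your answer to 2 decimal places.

σ_M = 0.54 mag

M = m − 5 log₁₀ d + 5 = m + 5 log₁₀ p + 5, so ∂M/∂p = 5/(p ln 10).
σ_M = (5/ln 10) · (σ_p/p) = 2.1715 × 6.1/24.69 = 2.1715 × 0.24706 = 0.53649.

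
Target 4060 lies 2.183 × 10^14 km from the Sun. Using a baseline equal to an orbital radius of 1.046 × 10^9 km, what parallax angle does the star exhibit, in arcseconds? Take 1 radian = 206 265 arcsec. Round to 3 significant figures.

θ ≈ B/d = (1.046 × 10^9) / (2.183 × 10^14) = 4.7916 × 10^-6 rad.
In arcseconds: 4.7916 × 10^-6 × 206265 = 0.98834″.

0.988 arcsec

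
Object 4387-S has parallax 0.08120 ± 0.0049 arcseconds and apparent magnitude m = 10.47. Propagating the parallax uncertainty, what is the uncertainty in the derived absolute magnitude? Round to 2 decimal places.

σ_M = 0.13 mag

M = m − 5 log₁₀ d + 5 = m + 5 log₁₀ p + 5, so ∂M/∂p = 5/(p ln 10).
σ_M = (5/ln 10) · (σ_p/p) = 2.1715 × 0.0049/0.08120 = 2.1715 × 0.060345 = 0.13104.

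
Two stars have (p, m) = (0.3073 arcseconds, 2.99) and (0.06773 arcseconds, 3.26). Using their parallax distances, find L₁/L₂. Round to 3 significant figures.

L₁/L₂ = 0.0623

d₁ = 1/p₁ = 1/0.3073″ = 3.2541 pc; d₂ = 1/p₂ = 1/0.06773″ = 14.765 pc.
M₁ = m₁ − 5 log₁₀ d₁ + 5 = 2.99 − 2.5622 + 5 = 5.4278.
M₂ = 3.26 − 5.8462 + 5 = 2.4138.
L₁/L₂ = 10^(0.4(M₂ − M₁)) = 10^(0.4 × (-3.0140)) = 10^(-1.20560) = 0.062287.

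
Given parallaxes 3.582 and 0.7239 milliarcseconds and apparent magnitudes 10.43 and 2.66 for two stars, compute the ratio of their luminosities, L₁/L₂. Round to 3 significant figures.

d₁ = 1/p₁ = 1/0.003582″ = 279.17 pc; d₂ = 1/p₂ = 1/0.0007239″ = 1381.4 pc.
M₁ = m₁ − 5 log₁₀ d₁ + 5 = 10.43 − 12.2293 + 5 = 3.2007.
M₂ = 2.66 − 15.7016 + 5 = -8.0416.
L₁/L₂ = 10^(0.4(M₂ − M₁)) = 10^(0.4 × (-11.2423)) = 10^(-4.49692) = 0.000031848.

L₁/L₂ = 3.18 × 10^-5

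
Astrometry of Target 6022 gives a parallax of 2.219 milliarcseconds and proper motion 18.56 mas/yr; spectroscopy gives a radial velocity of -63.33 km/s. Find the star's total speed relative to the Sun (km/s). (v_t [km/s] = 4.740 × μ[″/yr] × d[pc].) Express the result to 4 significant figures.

d = 1/p = 1/0.002219″ = 450.65 pc.
μ = 18.56 mas/yr = 0.01856 ″/yr.
v_t = 4.740 μ d = 4.740 × 0.01856 × 450.65 = 39.646 km/s.
v = √(v_r² + v_t²) = √((-63.33)² + 39.646²) = √5582.49 = 74.716 km/s.

74.72 km/s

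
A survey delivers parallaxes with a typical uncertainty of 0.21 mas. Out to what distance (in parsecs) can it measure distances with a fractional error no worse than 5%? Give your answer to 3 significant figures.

σ_d/d = σ_p/p, so the condition is σ_p/p ≤ 0.05, i.e. p ≥ σ_p/0.05.
p_min = 0.21/0.05 = 4.2 mas = 0.0042 arcsec.
d_max = 1/p_min = 1/0.0042 = 238.1 pc.

238 pc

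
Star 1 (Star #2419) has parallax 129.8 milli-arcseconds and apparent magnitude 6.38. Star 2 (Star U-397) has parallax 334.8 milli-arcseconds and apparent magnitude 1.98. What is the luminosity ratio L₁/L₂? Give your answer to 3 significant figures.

d₁ = 1/p₁ = 1/0.1298″ = 7.7042 pc; d₂ = 1/p₂ = 1/0.3348″ = 2.9869 pc.
M₁ = m₁ − 5 log₁₀ d₁ + 5 = 6.38 − 4.4336 + 5 = 6.9464.
M₂ = 1.98 − 2.3761 + 5 = 4.6039.
L₁/L₂ = 10^(0.4(M₂ − M₁)) = 10^(0.4 × (-2.3425)) = 10^(-0.93700) = 0.11561.

L₁/L₂ = 0.116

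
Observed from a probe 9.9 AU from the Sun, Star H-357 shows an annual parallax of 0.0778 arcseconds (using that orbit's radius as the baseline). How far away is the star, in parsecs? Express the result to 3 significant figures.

127 pc

With baseline B (in AU) and parallax p (in arcsec), d = B/p parsecs.
d = 9.9 / 0.0778 = 127.25 pc.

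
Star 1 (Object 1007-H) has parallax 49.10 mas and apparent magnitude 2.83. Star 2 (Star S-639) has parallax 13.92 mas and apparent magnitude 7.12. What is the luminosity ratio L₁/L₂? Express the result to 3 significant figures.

L₁/L₂ = 4.18

d₁ = 1/p₁ = 1/0.04910″ = 20.367 pc; d₂ = 1/p₂ = 1/0.01392″ = 71.839 pc.
M₁ = m₁ − 5 log₁₀ d₁ + 5 = 2.83 − 6.5446 + 5 = 1.2854.
M₂ = 7.12 − 9.2818 + 5 = 2.8382.
L₁/L₂ = 10^(0.4(M₂ − M₁)) = 10^(0.4 × 1.5528) = 10^0.62112 = 4.1795.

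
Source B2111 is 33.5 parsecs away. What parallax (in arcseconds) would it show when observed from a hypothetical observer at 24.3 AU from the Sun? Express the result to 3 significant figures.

p (arcsec) = B (AU) / d (pc).
p = 24.3 / 33.5 = 0.72537 arcsec.

0.725 arcsec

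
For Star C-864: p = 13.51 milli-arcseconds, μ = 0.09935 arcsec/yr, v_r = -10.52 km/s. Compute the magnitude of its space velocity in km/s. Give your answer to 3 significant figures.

36.4 km/s

d = 1/p = 1/0.01351″ = 74.019 pc.
v_t = 4.740 μ d = 4.740 × 0.09935 × 74.019 = 34.857 km/s.
v = √(v_r² + v_t²) = √((-10.52)² + 34.857²) = √1325.68 = 36.41 km/s.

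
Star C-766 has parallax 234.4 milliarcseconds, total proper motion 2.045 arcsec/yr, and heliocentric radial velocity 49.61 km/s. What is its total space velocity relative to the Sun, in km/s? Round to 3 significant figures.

64.6 km/s

d = 1/p = 1/0.2344″ = 4.2662 pc.
v_t = 4.740 μ d = 4.740 × 2.045 × 4.2662 = 41.354 km/s.
v = √(v_r² + v_t²) = √(49.61² + 41.354²) = √4171.31 = 64.586 km/s.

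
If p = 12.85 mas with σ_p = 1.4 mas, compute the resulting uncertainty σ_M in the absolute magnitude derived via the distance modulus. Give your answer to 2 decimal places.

σ_M = 0.24 mag

M = m − 5 log₁₀ d + 5 = m + 5 log₁₀ p + 5, so ∂M/∂p = 5/(p ln 10).
σ_M = (5/ln 10) · (σ_p/p) = 2.1715 × 1.4/12.85 = 2.1715 × 0.10895 = 0.23658.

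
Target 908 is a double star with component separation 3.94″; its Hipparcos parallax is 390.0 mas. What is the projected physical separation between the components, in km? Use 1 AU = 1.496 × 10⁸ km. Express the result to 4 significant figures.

d = 1/p = 1/0.3900″ = 2.5641 pc.
At distance d (pc), an angle of θ arcsec spans θ·d AU: s = 3.94 × 2.5641 = 10.103 AU.
= 10.103 × 1.496 × 10⁸ km = 1.5114 × 10^9 km.

1.511 × 10^9 km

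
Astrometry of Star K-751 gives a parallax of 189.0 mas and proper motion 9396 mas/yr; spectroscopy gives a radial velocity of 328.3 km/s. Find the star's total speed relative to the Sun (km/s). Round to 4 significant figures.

d = 1/p = 1/0.1890″ = 5.291 pc.
μ = 9396 mas/yr = 9.396 ″/yr.
v_t = 4.740 μ d = 4.740 × 9.396 × 5.291 = 235.65 km/s.
v = √(v_r² + v_t²) = √(328.3² + 235.65²) = √163312 = 404.12 km/s.

404.1 km/s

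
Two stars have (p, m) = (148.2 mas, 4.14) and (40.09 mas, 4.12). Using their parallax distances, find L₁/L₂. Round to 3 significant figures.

L₁/L₂ = 0.0718

d₁ = 1/p₁ = 1/0.1482″ = 6.7476 pc; d₂ = 1/p₂ = 1/0.04009″ = 24.944 pc.
M₁ = m₁ − 5 log₁₀ d₁ + 5 = 4.14 − 4.1457 + 5 = 4.9943.
M₂ = 4.12 − 6.9848 + 5 = 2.1352.
L₁/L₂ = 10^(0.4(M₂ − M₁)) = 10^(0.4 × (-2.8591)) = 10^(-1.14364) = 0.071839.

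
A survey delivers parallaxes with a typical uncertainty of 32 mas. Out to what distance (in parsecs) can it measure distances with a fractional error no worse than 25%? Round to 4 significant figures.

7.813 pc

σ_d/d = σ_p/p, so the condition is σ_p/p ≤ 0.25, i.e. p ≥ σ_p/0.25.
p_min = 32/0.25 = 128 mas = 0.128 arcsec.
d_max = 1/p_min = 1/0.128 = 7.8125 pc.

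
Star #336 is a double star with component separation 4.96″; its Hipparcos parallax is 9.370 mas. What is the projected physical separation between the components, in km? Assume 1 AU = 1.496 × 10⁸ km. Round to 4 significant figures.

d = 1/p = 1/0.009370″ = 106.72 pc.
At distance d (pc), an angle of θ arcsec spans θ·d AU: s = 4.96 × 106.72 = 529.33 AU.
= 529.33 × 1.496 × 10⁸ km = 7.9188 × 10^10 km.

7.919 × 10^10 km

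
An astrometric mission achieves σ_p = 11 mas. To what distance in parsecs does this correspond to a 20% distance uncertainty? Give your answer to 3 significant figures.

18.2 pc

σ_d/d = σ_p/p, so the condition is σ_p/p ≤ 0.20, i.e. p ≥ σ_p/0.20.
p_min = 11/0.20 = 55 mas = 0.055 arcsec.
d_max = 1/p_min = 1/0.055 = 18.182 pc.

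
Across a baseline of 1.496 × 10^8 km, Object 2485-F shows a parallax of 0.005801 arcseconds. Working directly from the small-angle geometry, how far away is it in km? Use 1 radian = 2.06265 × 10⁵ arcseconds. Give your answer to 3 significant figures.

θ = 0.005801″ = 0.005801/206265 = 2.8124 × 10^-8 rad.
d = B/θ = (1.496 × 10^8) / (2.8124 × 10^-8) = 5.3193 × 10^15 km.

5.32 × 10^15 km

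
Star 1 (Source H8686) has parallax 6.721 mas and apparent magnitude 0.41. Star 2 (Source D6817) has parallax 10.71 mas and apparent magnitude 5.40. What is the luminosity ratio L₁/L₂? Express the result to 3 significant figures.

L₁/L₂ = 252

d₁ = 1/p₁ = 1/0.006721″ = 148.79 pc; d₂ = 1/p₂ = 1/0.01071″ = 93.371 pc.
M₁ = m₁ − 5 log₁₀ d₁ + 5 = 0.41 − 10.8629 + 5 = -5.4529.
M₂ = 5.40 − 9.8511 + 5 = 0.5489.
L₁/L₂ = 10^(0.4(M₂ − M₁)) = 10^(0.4 × 6.0018) = 10^2.40072 = 251.61.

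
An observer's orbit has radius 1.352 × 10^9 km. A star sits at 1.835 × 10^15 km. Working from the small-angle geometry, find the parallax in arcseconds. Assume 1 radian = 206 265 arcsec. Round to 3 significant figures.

θ ≈ B/d = (1.352 × 10^9) / (1.835 × 10^15) = 7.3678 × 10^-7 rad.
In arcseconds: 7.3678 × 10^-7 × 206265 = 0.15197″.

0.152 arcsec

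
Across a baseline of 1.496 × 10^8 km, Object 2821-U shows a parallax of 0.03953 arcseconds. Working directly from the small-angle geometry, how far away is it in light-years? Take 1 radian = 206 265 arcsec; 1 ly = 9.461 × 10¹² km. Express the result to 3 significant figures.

θ = 0.03953″ = 0.03953/206265 = 1.9165 × 10^-7 rad.
d = B/θ = (1.496 × 10^8) / (1.9165 × 10^-7) = 7.8059 × 10^14 km = (7.8059 × 10^14) / (9.461 × 10^12) ly = 82.506 ly.

82.5 ly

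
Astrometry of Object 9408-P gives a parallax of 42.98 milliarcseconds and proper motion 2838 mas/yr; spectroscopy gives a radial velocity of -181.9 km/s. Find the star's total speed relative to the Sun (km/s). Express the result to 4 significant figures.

362.0 km/s

d = 1/p = 1/0.04298″ = 23.267 pc.
μ = 2838 mas/yr = 2.838 ″/yr.
v_t = 4.740 μ d = 4.740 × 2.838 × 23.267 = 312.99 km/s.
v = √(v_r² + v_t²) = √((-181.9)² + 312.99²) = √131050 = 362.01 km/s.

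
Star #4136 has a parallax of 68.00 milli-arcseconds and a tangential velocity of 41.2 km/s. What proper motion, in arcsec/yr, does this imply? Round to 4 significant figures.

d = 1/p = 1/0.06800″ = 14.706 pc.
μ = v_t / (4.74 d) = 41.2 / (4.74 × 14.706) = 41.2 / 69.706 = 0.59105 ″/yr.

0.5911 arcsec/yr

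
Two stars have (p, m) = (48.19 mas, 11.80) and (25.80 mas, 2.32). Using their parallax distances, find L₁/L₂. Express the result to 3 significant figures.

d₁ = 1/p₁ = 1/0.04819″ = 20.751 pc; d₂ = 1/p₂ = 1/0.02580″ = 38.76 pc.
M₁ = m₁ − 5 log₁₀ d₁ + 5 = 11.80 − 6.5852 + 5 = 10.2148.
M₂ = 2.32 − 7.9419 + 5 = -0.6219.
L₁/L₂ = 10^(0.4(M₂ − M₁)) = 10^(0.4 × (-10.8367)) = 10^(-4.33468) = 0.000046272.

L₁/L₂ = 4.63 × 10^-5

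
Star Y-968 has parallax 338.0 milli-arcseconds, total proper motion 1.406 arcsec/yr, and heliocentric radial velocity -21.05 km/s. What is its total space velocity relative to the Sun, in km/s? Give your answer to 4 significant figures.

28.84 km/s

d = 1/p = 1/0.3380″ = 2.9586 pc.
v_t = 4.740 μ d = 4.740 × 1.406 × 2.9586 = 19.717 km/s.
v = √(v_r² + v_t²) = √((-21.05)² + 19.717²) = √831.863 = 28.842 km/s.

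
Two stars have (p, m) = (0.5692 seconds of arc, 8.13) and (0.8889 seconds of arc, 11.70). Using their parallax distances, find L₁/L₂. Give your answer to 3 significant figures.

L₁/L₂ = 65.3

d₁ = 1/p₁ = 1/0.5692″ = 1.7569 pc; d₂ = 1/p₂ = 1/0.8889″ = 1.125 pc.
M₁ = m₁ − 5 log₁₀ d₁ + 5 = 8.13 − 1.2237 + 5 = 11.9063.
M₂ = 11.70 − 0.2558 + 5 = 16.4442.
L₁/L₂ = 10^(0.4(M₂ − M₁)) = 10^(0.4 × 4.5379) = 10^1.81516 = 65.337.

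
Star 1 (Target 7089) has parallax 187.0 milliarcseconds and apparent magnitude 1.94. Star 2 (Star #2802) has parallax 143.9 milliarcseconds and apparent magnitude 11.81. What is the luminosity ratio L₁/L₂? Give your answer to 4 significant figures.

L₁/L₂ = 5253

d₁ = 1/p₁ = 1/0.1870″ = 5.3476 pc; d₂ = 1/p₂ = 1/0.1439″ = 6.9493 pc.
M₁ = m₁ − 5 log₁₀ d₁ + 5 = 1.94 − 3.6408 + 5 = 3.2992.
M₂ = 11.81 − 4.2097 + 5 = 12.6003.
L₁/L₂ = 10^(0.4(M₂ − M₁)) = 10^(0.4 × 9.3011) = 10^3.72044 = 5253.4.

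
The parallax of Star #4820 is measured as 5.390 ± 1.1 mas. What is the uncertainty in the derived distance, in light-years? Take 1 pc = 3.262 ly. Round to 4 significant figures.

d = 1/p, so σ_d = σ_p / p².
σ_d = 0.00110 / (0.005390)² = 0.00110 / 0.000029052 = 37.863 pc = 37.863 × 3.262 ly = 123.51 ly.

123.5 ly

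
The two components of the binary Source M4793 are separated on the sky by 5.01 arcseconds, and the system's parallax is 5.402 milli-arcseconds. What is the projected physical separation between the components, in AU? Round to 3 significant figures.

d = 1/p = 1/0.005402″ = 185.12 pc.
At distance d (pc), an angle of θ arcsec spans θ·d AU: s = 5.01 × 185.12 = 927.45 AU.

927 AU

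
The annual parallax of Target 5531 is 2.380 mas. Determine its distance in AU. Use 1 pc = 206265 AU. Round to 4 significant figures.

p = 2.380 mas = 0.002380 arcsec.
d = 1/p = 1/0.002380 = 420.17 pc.
In AU: 420.17 × 206265 = 8.6666 × 10^7 AU.

8.667 × 10^7 AU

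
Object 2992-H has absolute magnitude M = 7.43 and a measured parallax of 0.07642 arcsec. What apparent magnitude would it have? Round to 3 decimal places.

d = 1/p = 1/0.07642″ = 13.086 pc.
m − M = 5 log₁₀ d − 5 = 5 log₁₀(13.086) − 5 = 5.5840 − 5 = 0.5840.
m = M + (m − M) = 7.43 + 0.5840 = 8.014.

m = 8.014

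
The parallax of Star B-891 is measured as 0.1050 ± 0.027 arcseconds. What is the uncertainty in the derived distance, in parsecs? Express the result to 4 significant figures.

d = 1/p, so σ_d = σ_p / p².
σ_d = 0.0270 / (0.1050)² = 0.0270 / 0.011025 = 2.449 pc.

2.449 pc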